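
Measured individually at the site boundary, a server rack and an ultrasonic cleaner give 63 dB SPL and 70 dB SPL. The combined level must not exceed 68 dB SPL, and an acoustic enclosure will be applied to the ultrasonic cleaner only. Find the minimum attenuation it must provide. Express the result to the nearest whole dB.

The untreated sources together contribute 10^(63/10) = 1.995e+06, i.e. 63.00 dB SPL.
To meet 68 dB SPL overall, the treated ultrasonic cleaner may contribute at most 10^(68/10) − 1.995e+06 = 4.314e+06, i.e. 66.35 dB SPL.
So the ultrasonic cleaner must be reduced from 70 to 66.35 dB SPL: IL = 3.65 dB.

4 dB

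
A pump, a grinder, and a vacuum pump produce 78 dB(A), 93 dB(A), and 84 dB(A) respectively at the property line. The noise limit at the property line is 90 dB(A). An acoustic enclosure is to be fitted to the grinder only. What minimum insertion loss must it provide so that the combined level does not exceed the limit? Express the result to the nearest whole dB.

5 dB

Everything except the grinder sums to 10^(78/10) + 10^(84/10) = 3.143e+08 in linear terms, 84.97 dB(A).
The limit corresponds to 10^(90/10) = 1.000e+09; subtracting the fixed part leaves 6.857e+08 for the grinder, i.e. 88.36 dB(A).
So the grinder must be reduced from 93 to 88.36 dB(A): IL = 4.64 dB.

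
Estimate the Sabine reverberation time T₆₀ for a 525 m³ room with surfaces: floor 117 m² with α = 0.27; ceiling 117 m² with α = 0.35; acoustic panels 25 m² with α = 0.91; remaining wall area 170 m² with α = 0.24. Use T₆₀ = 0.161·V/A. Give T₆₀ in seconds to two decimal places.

Total absorption A = 117·0.27 + 117·0.35 + 25·0.91 + 170·0.24 = 136.09 m² sabins.
T₆₀ = 0.161 × 525 / 136.09 = 0.621 s.

0.62 s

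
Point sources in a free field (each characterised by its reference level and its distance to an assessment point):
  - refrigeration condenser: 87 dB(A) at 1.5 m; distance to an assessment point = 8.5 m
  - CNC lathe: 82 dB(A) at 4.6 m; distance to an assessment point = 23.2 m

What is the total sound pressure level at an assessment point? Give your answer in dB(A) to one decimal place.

73.4 dB(A)

First find each source's level at the receiver (point-source: −20·log₁₀(r/r_ref)), then combine on an intensity basis.
refrigeration condenser: 87 − 20·log₁₀(8.5/1.5) = 87 − 15.07 = 71.93 dB(A).
CNC lathe: 82 − 20·log₁₀(23.2/4.6) = 82 − 14.05 = 67.95 dB(A).
Σ 10^(L/10) = 2.184e+07 → L_total = 10·log₁₀(2.184e+07) = 73.39 dB(A).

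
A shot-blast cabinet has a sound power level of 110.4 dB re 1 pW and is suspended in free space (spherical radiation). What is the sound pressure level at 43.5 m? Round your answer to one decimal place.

The power spreads over a sphere of area 4π·r², so L_p = L_w − 10·log₁₀(4π·r²).
4π·r² = 2.378e+04 m², 10·log₁₀ of that is 43.762 dB.
L_p = 110.4 − 43.762 = 66.64 dB.

66.6 dB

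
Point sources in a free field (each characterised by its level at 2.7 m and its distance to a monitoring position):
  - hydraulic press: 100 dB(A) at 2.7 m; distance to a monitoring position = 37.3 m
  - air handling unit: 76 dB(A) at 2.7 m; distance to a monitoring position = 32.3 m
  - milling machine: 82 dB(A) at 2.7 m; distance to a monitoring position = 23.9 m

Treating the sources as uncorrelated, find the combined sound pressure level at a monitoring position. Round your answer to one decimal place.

Propagate each source to the receiver with L = L_ref − 20·log₁₀(r/r_ref), then add intensities.
hydraulic press: 100 − 20·log₁₀(37.3/2.7) = 100 − 22.81 = 77.19 dB(A).
air handling unit: 76 − 20·log₁₀(32.3/2.7) = 76 − 21.56 = 54.44 dB(A).
milling machine: 82 − 20·log₁₀(23.9/2.7) = 82 − 18.94 = 63.06 dB(A).
Σ 10^(L/10) = 5.470e+07 → L_total = 10·log₁₀(5.470e+07) = 77.38 dB(A).

77.4 dB(A)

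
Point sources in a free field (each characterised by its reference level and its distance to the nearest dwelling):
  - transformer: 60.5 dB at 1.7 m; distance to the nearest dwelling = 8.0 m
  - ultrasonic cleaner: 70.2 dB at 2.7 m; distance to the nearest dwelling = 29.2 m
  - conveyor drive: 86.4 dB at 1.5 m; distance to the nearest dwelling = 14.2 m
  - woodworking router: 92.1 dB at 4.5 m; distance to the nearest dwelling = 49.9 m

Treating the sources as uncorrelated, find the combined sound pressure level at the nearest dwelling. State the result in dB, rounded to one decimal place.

First find each source's level at the receiver (point-source: −20·log₁₀(r/r_ref)), then combine on an intensity basis.
transformer: 60.5 − 20·log₁₀(8.0/1.7) = 60.5 − 13.45 = 47.05 dB.
ultrasonic cleaner: 70.2 − 20·log₁₀(29.2/2.7) = 70.2 − 20.68 = 49.52 dB.
conveyor drive: 86.4 − 20·log₁₀(14.2/1.5) = 86.4 − 19.52 = 66.88 dB.
woodworking router: 92.1 − 20·log₁₀(49.9/4.5) = 92.1 − 20.90 = 71.20 dB.
Σ 10^(L/10) = 1.820e+07 → L_total = 10·log₁₀(1.820e+07) = 72.60 dB.

72.6 dB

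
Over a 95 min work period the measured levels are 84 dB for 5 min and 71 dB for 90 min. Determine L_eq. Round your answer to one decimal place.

74.0 dB

L_eq = 10·log₁₀[(1/T)·Σ tᵢ·10^(Lᵢ/10)] with T = 95 min.
Σ tᵢ·10^(Lᵢ/10) = 5·10^(84/10) + 90·10^(71/10) = 2.389e+09.
L_eq = 10·log₁₀(2.389e+09/95) = 74.00 dB.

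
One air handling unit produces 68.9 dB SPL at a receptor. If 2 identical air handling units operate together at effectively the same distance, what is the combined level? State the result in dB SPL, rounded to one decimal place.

With 2 equal, uncorrelated contributions the intensity is 2× that of one unit, giving a rise of 10·log₁₀ 2.
L_total = 68.9 + 10·log₁₀(2) = 68.9 + 3.010 = 71.91 dB SPL.

71.9 dB SPL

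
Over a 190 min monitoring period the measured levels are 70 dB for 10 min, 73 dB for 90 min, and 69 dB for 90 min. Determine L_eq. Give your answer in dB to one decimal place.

71.4 dB

L_eq = 10·log₁₀[(1/T)·Σ tᵢ·10^(Lᵢ/10)] with T = 190 min.
Σ tᵢ·10^(Lᵢ/10) = 10·10^(70/10) + 90·10^(73/10) + 90·10^(69/10) = 2.611e+09.
L_eq = 10·log₁₀(2.611e+09/190) = 71.38 dB.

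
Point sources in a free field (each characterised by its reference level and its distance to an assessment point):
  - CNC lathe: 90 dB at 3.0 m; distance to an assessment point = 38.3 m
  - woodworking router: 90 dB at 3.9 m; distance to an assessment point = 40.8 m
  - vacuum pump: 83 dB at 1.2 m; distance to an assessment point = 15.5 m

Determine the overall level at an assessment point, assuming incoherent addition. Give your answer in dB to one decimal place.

First find each source's level at the receiver (point-source: −20·log₁₀(r/r_ref)), then combine on an intensity basis.
CNC lathe: 90 − 20·log₁₀(38.3/3.0) = 90 − 22.12 = 67.88 dB.
woodworking router: 90 − 20·log₁₀(40.8/3.9) = 90 − 20.39 = 69.61 dB.
vacuum pump: 83 − 20·log₁₀(15.5/1.2) = 83 − 22.22 = 60.78 dB.
Σ 10^(L/10) = 1.647e+07 → L_total = 10·log₁₀(1.647e+07) = 72.17 dB.

72.2 dB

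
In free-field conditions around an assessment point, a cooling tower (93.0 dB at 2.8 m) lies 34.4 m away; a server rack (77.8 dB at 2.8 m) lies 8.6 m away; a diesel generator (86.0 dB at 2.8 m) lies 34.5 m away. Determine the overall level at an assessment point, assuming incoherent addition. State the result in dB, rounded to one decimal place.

73.5 dB

First find each source's level at the receiver (point-source: −20·log₁₀(r/r_ref)), then combine on an intensity basis.
cooling tower: 93.0 − 20·log₁₀(34.4/2.8) = 93.0 − 21.79 = 71.21 dB.
server rack: 77.8 − 20·log₁₀(8.6/2.8) = 77.8 − 9.75 = 68.05 dB.
diesel generator: 86.0 − 20·log₁₀(34.5/2.8) = 86.0 − 21.81 = 64.19 dB.
Σ 10^(L/10) = 2.223e+07 → L_total = 10·log₁₀(2.223e+07) = 73.47 dB.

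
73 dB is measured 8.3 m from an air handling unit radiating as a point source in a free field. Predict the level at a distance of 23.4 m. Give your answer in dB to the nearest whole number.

Spherical spreading from a point source gives a 20·log₁₀(r₂/r₁) drop.
L₂ = 73 − 20·log₁₀(23.4/8.3) = 73 − 9.003 = 64.00 dB.

64 dB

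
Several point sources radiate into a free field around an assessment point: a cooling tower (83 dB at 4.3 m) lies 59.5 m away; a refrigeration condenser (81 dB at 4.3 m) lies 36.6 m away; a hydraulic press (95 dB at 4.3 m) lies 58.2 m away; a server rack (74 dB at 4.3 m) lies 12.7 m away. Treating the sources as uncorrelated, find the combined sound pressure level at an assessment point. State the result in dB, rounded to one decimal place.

73.6 dB

Propagate each source to the receiver with L = L_ref − 20·log₁₀(r/r_ref), then add intensities.
cooling tower: 83 − 20·log₁₀(59.5/4.3) = 83 − 22.82 = 60.18 dB.
refrigeration condenser: 81 − 20·log₁₀(36.6/4.3) = 81 − 18.60 = 62.40 dB.
hydraulic press: 95 − 20·log₁₀(58.2/4.3) = 95 − 22.63 = 72.37 dB.
server rack: 74 − 20·log₁₀(12.7/4.3) = 74 − 9.41 = 64.59 dB.
Σ 10^(L/10) = 2.292e+07 → L_total = 10·log₁₀(2.292e+07) = 73.60 dB.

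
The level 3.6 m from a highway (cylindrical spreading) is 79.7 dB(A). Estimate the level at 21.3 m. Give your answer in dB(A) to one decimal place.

72.0 dB(A)

Cylindrical spreading from a line source gives a 10·log₁₀(r₂/r₁) drop.
L₂ = 79.7 − 10·log₁₀(21.3/3.6) = 79.7 − 7.721 = 71.98 dB(A).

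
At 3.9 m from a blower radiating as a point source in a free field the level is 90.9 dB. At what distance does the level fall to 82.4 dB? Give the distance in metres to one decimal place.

10.4 m

For a point source L₁ − L₂ = 20·log₁₀(r₂/r₁), so r₂ = r₁·10^((L₁−L₂)/20).
r₂ = 3.9·10^((90.9−82.4)/20) = 3.9·10^(8.5/20) = 10.38 m.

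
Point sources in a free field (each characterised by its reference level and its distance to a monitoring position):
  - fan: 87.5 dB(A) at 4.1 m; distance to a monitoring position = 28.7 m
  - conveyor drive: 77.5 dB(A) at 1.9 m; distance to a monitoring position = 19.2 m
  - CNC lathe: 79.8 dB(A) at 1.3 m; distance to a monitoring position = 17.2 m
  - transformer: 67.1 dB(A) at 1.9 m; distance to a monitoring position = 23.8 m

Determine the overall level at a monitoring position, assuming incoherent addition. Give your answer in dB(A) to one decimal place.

71.0 dB(A)

Propagate each source to the receiver with L = L_ref − 20·log₁₀(r/r_ref), then add intensities.
fan: 87.5 − 20·log₁₀(28.7/4.1) = 87.5 − 16.90 = 70.60 dB(A).
conveyor drive: 77.5 − 20·log₁₀(19.2/1.9) = 77.5 − 20.09 = 57.41 dB(A).
CNC lathe: 79.8 − 20·log₁₀(17.2/1.3) = 79.8 − 22.43 = 57.37 dB(A).
transformer: 67.1 − 20·log₁₀(23.8/1.9) = 67.1 − 21.96 = 45.14 dB(A).
Σ 10^(L/10) = 1.261e+07 → L_total = 10·log₁₀(1.261e+07) = 71.01 dB(A).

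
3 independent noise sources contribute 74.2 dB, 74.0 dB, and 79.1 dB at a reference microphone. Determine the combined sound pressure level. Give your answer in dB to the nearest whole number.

81 dB

Incoherent sources combine by intensity addition: L_total = 10·log₁₀(Σ 10^(L_i/10)).
Σ 10^(L/10) = 10^(74.2/10) + 10^(74.0/10) + 10^(79.1/10) = 1.327e+08.
L_total = 10·log₁₀(1.327e+08) = 81.23 dB.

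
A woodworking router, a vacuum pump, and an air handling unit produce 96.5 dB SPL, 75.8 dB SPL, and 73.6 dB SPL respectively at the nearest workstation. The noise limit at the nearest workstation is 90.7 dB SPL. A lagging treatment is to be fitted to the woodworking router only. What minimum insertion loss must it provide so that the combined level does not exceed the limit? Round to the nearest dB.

Everything except the woodworking router sums to 10^(75.8/10) + 10^(73.6/10) = 6.093e+07 in linear terms, 77.85 dB SPL.
The limit corresponds to 10^(90.7/10) = 1.175e+09; subtracting the fixed part leaves 1.114e+09 for the woodworking router, i.e. 90.47 dB SPL.
So the woodworking router must be reduced from 96.5 to 90.47 dB SPL: IL = 6.03 dB.

6 dB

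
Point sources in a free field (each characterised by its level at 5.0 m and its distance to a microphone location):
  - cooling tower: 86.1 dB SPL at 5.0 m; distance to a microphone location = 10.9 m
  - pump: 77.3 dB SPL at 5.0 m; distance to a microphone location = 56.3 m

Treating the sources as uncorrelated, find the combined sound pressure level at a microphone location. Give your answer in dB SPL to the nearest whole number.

Propagate each source to the receiver with L = L_ref − 20·log₁₀(r/r_ref), then add intensities.
cooling tower: 86.1 − 20·log₁₀(10.9/5.0) = 86.1 − 6.77 = 79.33 dB SPL.
pump: 77.3 − 20·log₁₀(56.3/5.0) = 77.3 − 21.03 = 56.27 dB SPL.
Σ 10^(L/10) = 8.614e+07 → L_total = 10·log₁₀(8.614e+07) = 79.35 dB SPL.

79 dB SPL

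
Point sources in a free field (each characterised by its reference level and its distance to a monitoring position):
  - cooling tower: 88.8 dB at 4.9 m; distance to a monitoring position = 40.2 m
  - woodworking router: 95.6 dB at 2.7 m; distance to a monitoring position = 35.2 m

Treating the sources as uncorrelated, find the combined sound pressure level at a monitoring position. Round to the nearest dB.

Propagate each source to the receiver with L = L_ref − 20·log₁₀(r/r_ref), then add intensities.
cooling tower: 88.8 − 20·log₁₀(40.2/4.9) = 88.8 − 18.28 = 70.52 dB.
woodworking router: 95.6 − 20·log₁₀(35.2/2.7) = 95.6 − 22.30 = 73.30 dB.
Σ 10^(L/10) = 3.263e+07 → L_total = 10·log₁₀(3.263e+07) = 75.14 dB.

75 dB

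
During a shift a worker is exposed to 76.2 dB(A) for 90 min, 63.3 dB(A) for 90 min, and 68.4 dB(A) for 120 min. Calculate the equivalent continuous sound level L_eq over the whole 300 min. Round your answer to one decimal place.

72.0 dB(A)

The energy average is taken in the linear domain: L_eq = 10·log₁₀[(Σ tᵢ·10^(Lᵢ/10))/T], T = 300 min.
Σ tᵢ·10^(Lᵢ/10) = 90·10^(76.2/10) + 90·10^(63.3/10) + 120·10^(68.4/10) = 4.774e+09.
L_eq = 10·log₁₀(4.774e+09/300) = 72.02 dB(A).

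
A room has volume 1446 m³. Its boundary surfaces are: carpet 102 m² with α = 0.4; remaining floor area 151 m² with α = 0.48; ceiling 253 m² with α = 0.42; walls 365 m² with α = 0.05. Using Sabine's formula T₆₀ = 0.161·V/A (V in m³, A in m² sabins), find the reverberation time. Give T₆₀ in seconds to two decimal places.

0.98 s

Total absorption A = 102·0.4 + 151·0.48 + 253·0.42 + 365·0.05 = 237.79 m² sabins.
T₆₀ = 0.161·V/A = 0.161·1446/237.79 = 0.979 s.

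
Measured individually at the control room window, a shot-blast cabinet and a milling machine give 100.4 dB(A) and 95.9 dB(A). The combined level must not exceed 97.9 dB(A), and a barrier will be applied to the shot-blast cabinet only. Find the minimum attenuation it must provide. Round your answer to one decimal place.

Fixed contribution from the other source: Σ 10^(L/10) = 10^(95.9/10) = 3.890e+09 (95.90 dB(A)).
To meet 97.9 dB(A) overall, the treated shot-blast cabinet may contribute at most 10^(97.9/10) − 3.890e+09 = 2.275e+09, i.e. 93.57 dB(A).
Required insertion loss = 100.4 − 93.57 = 6.83 dB.

6.8 dB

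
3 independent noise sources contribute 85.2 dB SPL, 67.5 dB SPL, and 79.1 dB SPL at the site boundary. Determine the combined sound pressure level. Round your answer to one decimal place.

Incoherent sources combine by intensity addition: L_total = 10·log₁₀(Σ 10^(L_i/10)).
Σ 10^(L/10) = 10^(85.2/10) + 10^(67.5/10) + 10^(79.1/10) = 4.180e+08.
L_total = 10·log₁₀(4.180e+08) = 86.21 dB SPL.

86.2 dB SPL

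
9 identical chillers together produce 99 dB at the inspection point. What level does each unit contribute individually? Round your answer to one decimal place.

Dividing the total intensity by 9 lowers the level by 10·log₁₀ 9 = 9.542 dB: L₁ = 99 − 9.542.

89.5 dB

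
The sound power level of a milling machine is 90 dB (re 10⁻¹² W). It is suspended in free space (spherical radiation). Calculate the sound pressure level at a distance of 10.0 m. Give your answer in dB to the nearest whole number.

59 dB

The power spreads over a sphere of area 4π·r², so L_p = L_w − 10·log₁₀(4π·r²).
4π·r² = 1257 m², 10·log₁₀ of that is 30.992 dB.
L_p = 90 − 30.992 = 59.01 dB.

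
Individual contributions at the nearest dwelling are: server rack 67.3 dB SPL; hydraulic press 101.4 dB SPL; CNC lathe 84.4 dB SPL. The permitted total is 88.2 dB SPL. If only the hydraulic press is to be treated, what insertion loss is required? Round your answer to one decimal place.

The untreated sources together contribute 10^(67.3/10) + 10^(84.4/10) = 2.808e+08, i.e. 84.48 dB SPL.
To meet 88.2 dB SPL overall, the treated hydraulic press may contribute at most 10^(88.2/10) − 2.808e+08 = 3.799e+08, i.e. 85.80 dB SPL.
So the hydraulic press must be reduced from 101.4 to 85.80 dB SPL: IL = 15.60 dB.

15.6 dB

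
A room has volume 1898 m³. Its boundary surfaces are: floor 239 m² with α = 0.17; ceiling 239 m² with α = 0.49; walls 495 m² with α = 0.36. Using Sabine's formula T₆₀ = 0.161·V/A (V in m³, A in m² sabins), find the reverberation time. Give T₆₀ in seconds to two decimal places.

Summing Sᵢαᵢ: 239·0.17 + 239·0.49 + 495·0.36 = 335.94 m².
T₆₀ = 0.161·V/A = 0.161·1898/335.94 = 0.910 s.

0.91 s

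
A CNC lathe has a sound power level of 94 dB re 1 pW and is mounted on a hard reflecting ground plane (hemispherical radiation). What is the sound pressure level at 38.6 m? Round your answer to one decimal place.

The power spreads over a hemisphere of area 2π·r², so L_p = L_w − 10·log₁₀(2π·r²).
2π·r² = 9362 m², 10·log₁₀ of that is 39.714 dB.
L_p = 94 − 39.714 = 54.29 dB.

54.3 dB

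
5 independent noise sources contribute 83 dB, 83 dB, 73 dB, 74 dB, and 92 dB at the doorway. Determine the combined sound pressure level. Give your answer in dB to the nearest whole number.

93 dB

Incoherent sources combine by intensity addition: L_total = 10·log₁₀(Σ 10^(L_i/10)).
Σ 10^(L/10) = 10^(83/10) + 10^(83/10) + 10^(73/10) + 10^(74/10) + 10^(92/10) = 2.029e+09.
L_total = 10·log₁₀(2.029e+09) = 93.07 dB.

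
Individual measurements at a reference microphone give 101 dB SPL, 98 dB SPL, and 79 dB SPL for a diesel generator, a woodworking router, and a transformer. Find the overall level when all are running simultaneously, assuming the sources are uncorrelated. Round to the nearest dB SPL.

For uncorrelated sources the intensities add, so convert each level to linear form, sum, and take 10·log₁₀ of the total.
Σ 10^(L/10) = 10^(101/10) + 10^(98/10) + 10^(79/10) = 1.898e+10.
L_total = 10·log₁₀(1.898e+10) = 102.78 dB SPL.

103 dB SPL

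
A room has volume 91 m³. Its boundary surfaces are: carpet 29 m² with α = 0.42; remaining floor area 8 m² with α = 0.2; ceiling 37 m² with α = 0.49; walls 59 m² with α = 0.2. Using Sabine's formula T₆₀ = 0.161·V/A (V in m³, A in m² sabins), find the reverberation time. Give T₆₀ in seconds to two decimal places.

A = Σ Sᵢαᵢ = 29·0.42 + 8·0.2 + 37·0.49 + 59·0.2 = 43.71 m².
T₆₀ = 0.161 × 91 / 43.71 = 0.335 s.

0.34 s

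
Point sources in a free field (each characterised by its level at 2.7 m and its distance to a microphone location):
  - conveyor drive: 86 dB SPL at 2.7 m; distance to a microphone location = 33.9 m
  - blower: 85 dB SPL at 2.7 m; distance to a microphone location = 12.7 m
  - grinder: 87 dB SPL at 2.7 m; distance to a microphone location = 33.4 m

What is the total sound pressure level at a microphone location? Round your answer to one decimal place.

Propagate each source to the receiver with L = L_ref − 20·log₁₀(r/r_ref), then add intensities.
conveyor drive: 86 − 20·log₁₀(33.9/2.7) = 86 − 21.98 = 64.02 dB SPL.
blower: 85 − 20·log₁₀(12.7/2.7) = 85 − 13.45 = 71.55 dB SPL.
grinder: 87 − 20·log₁₀(33.4/2.7) = 87 − 21.85 = 65.15 dB SPL.
Σ 10^(L/10) = 2.009e+07 → L_total = 10·log₁₀(2.009e+07) = 73.03 dB SPL.

73.0 dB SPL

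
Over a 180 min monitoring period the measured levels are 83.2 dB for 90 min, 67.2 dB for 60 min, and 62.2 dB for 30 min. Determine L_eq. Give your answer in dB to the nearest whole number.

80 dB

The energy average is taken in the linear domain: L_eq = 10·log₁₀[(Σ tᵢ·10^(Lᵢ/10))/T], T = 180 min.
Σ tᵢ·10^(Lᵢ/10) = 90·10^(83.2/10) + 60·10^(67.2/10) + 30·10^(62.2/10) = 1.917e+10.
L_eq = 10·log₁₀(1.917e+10/180) = 80.27 dB.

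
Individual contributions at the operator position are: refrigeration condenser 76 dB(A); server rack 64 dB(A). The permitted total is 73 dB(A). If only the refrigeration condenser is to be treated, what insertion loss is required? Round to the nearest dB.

Everything except the refrigeration condenser sums to 10^(64/10) = 2.512e+06 in linear terms, 64.00 dB(A).
To meet 73 dB(A) overall, the treated refrigeration condenser may contribute at most 10^(73/10) − 2.512e+06 = 1.744e+07, i.e. 72.42 dB(A).
Required insertion loss = 76 − 72.42 = 3.58 dB.

4 dB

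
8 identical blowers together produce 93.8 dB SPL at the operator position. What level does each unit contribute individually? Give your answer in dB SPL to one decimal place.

8 equal contributions raise the level by 10·log₁₀ 8 = 9.031 dB, so each unit alone gives 93.8 − 9.031.

84.8 dB SPL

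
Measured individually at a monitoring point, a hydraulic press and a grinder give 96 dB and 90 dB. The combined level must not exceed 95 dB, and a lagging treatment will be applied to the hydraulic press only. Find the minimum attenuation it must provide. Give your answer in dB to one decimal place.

The untreated sources together contribute 10^(90/10) = 1.000e+09, i.e. 90.00 dB.
To meet 95 dB overall, the treated hydraulic press may contribute at most 10^(95/10) − 1.000e+09 = 2.162e+09, i.e. 93.35 dB.
Required insertion loss = 96 − 93.35 = 2.65 dB.

2.7 dB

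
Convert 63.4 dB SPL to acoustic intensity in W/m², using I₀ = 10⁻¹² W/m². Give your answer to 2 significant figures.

2.2e-06 W/m²

L = 10·log₁₀(I/I₀) ⇒ I = I₀·10^(L/10) = 10⁻¹² × 10^6.34.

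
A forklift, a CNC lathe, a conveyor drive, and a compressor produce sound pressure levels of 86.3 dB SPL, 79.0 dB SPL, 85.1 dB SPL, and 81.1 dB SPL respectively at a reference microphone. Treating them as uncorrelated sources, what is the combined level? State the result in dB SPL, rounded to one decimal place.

89.8 dB SPL

Incoherent sources combine by intensity addition: L_total = 10·log₁₀(Σ 10^(L_i/10)).
Σ 10^(L/10) = 10^(86.3/10) + 10^(79.0/10) + 10^(85.1/10) + 10^(81.1/10) = 9.584e+08.
L_total = 10·log₁₀(9.584e+08) = 89.82 dB SPL.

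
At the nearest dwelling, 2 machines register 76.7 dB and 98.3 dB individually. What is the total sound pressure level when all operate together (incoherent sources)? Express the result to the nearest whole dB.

98 dB

Incoherent sources combine by intensity addition: L_total = 10·log₁₀(Σ 10^(L_i/10)).
Σ 10^(L/10) = 10^(76.7/10) + 10^(98.3/10) = 6.808e+09.
L_total = 10·log₁₀(6.808e+09) = 98.33 dB.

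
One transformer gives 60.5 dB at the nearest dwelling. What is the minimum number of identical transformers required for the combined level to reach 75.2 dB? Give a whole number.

The shortfall is 75.2 − 60.5 = 14.7 dB, and N units add 10·log₁₀ N, so need 10·log₁₀ N ≥ 14.7.
N ≥ 10^(14.7/10) = 29.512, so N = 30.

30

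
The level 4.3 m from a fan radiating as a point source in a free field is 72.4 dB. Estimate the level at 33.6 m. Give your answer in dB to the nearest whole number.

55 dB

Spherical spreading from a point source gives a 20·log₁₀(r₂/r₁) drop.
L₂ = 72.4 − 20·log₁₀(33.6/4.3) = 72.4 − 17.857 = 54.54 dB.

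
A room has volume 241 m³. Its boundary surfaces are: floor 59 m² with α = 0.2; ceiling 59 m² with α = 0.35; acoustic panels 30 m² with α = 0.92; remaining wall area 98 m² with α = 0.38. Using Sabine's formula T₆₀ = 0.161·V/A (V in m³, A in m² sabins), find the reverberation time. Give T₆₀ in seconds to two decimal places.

0.40 s

Summing Sᵢαᵢ: 59·0.2 + 59·0.35 + 30·0.92 + 98·0.38 = 97.29 m².
T₆₀ = 0.161 × 241 / 97.29 = 0.399 s.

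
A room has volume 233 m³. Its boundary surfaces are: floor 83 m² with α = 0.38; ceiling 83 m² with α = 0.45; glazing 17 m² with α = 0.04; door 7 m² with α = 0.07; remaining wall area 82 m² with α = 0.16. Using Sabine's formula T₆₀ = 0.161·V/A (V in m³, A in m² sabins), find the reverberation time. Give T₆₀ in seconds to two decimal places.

0.45 s

A = Σ Sᵢαᵢ = 83·0.38 + 83·0.45 + 17·0.04 + 7·0.07 + 82·0.16 = 83.18 m².
T₆₀ = 0.161 × 233 / 83.18 = 0.451 s.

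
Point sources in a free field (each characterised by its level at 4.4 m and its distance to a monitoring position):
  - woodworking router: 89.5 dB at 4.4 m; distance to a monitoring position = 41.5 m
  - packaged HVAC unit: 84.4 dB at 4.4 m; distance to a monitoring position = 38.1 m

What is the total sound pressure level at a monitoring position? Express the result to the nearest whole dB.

Propagate each source to the receiver with L = L_ref − 20·log₁₀(r/r_ref), then add intensities.
woodworking router: 89.5 − 20·log₁₀(41.5/4.4) = 89.5 − 19.49 = 70.01 dB.
packaged HVAC unit: 84.4 − 20·log₁₀(38.1/4.4) = 84.4 − 18.75 = 65.65 dB.
Σ 10^(L/10) = 1.369e+07 → L_total = 10·log₁₀(1.369e+07) = 71.36 dB.

71 dB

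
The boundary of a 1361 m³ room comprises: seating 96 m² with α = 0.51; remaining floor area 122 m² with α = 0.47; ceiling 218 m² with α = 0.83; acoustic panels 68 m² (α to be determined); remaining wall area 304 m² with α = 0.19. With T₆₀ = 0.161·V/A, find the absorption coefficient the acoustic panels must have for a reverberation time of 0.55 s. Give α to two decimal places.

0.79

From T₆₀ = 0.161·V/A, the target T₆₀ = 0.55 s needs A = 0.161·1361/0.55 = 398.40 m².
Absorption from the other surfaces = 96·0.51 + 122·0.47 + 218·0.83 + 304·0.19 = 345.00 m², so the acoustic panels must supply 53.40 m² over 68 m².
α = 53.40/68 = 0.785.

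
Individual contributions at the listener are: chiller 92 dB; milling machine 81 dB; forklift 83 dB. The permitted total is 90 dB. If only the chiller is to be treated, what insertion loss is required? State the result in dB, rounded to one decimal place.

3.7 dB

Fixed contribution from the other sources: Σ 10^(L/10) = 10^(81/10) + 10^(83/10) = 3.254e+08 (85.12 dB).
The limit corresponds to 10^(90/10) = 1.000e+09; subtracting the fixed part leaves 6.746e+08 for the chiller, i.e. 88.29 dB.
Required insertion loss = 92 − 88.29 = 3.71 dB.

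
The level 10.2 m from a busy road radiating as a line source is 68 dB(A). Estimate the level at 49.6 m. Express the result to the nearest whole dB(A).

61 dB(A)

Line-source attenuation: ΔL = 10·log₁₀(r₂/r₁) = 10·log₁₀(49.6/10.2) = 6.869 dB.
L₂ = 68 − 10·log₁₀(49.6/10.2) = 68 − 6.869 = 61.13 dB(A).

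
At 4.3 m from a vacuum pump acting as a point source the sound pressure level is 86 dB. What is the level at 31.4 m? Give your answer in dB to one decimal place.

68.7 dB

Point-source attenuation: ΔL = 20·log₁₀(r₂/r₁) = 20·log₁₀(31.4/4.3) = 17.269 dB.
L₂ = 86 − 20·log₁₀(31.4/4.3) = 86 − 17.269 = 68.73 dB.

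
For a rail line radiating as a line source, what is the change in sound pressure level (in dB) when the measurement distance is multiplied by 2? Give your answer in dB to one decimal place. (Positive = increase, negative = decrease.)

A line source loses 3 dB per doubling of distance; generally ΔL = −10·log₁₀(r₂/r₁).
ΔL = −10·log₁₀(2) = -3.01 dB.

-3.0 dB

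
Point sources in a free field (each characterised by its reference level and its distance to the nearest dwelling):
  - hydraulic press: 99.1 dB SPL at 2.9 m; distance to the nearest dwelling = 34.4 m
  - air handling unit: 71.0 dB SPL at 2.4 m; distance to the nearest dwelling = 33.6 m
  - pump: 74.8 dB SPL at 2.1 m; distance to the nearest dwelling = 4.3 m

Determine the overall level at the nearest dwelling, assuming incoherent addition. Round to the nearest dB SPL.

78 dB SPL

Propagate each source to the receiver with L = L_ref − 20·log₁₀(r/r_ref), then add intensities.
hydraulic press: 99.1 − 20·log₁₀(34.4/2.9) = 99.1 − 21.48 = 77.62 dB SPL.
air handling unit: 71.0 − 20·log₁₀(33.6/2.4) = 71.0 − 22.92 = 48.08 dB SPL.
pump: 74.8 − 20·log₁₀(4.3/2.1) = 74.8 − 6.22 = 68.58 dB SPL.
Σ 10^(L/10) = 6.503e+07 → L_total = 10·log₁₀(6.503e+07) = 78.13 dB SPL.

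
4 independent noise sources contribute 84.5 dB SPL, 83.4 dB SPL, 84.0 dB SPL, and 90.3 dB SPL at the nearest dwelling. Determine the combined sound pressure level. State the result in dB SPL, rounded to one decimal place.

92.6 dB SPL

For uncorrelated sources the intensities add, so convert each level to linear form, sum, and take 10·log₁₀ of the total.
Σ 10^(L/10) = 10^(84.5/10) + 10^(83.4/10) + 10^(84.0/10) + 10^(90.3/10) = 1.823e+09.
L_total = 10·log₁₀(1.823e+09) = 92.61 dB SPL.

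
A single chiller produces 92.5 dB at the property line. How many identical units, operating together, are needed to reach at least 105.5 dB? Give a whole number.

Need L₁ + 10·log₁₀ N ≥ 105.5, i.e. log₁₀ N ≥ 1.30.
N ≥ 10^(13.0/10) = 19.953, so N = 20.

20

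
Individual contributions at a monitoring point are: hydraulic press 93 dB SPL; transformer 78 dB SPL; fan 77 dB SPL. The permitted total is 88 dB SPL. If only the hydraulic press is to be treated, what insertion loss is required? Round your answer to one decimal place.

The untreated sources together contribute 10^(78/10) + 10^(77/10) = 1.132e+08, i.e. 80.54 dB SPL.
The limit corresponds to 10^(88/10) = 6.310e+08; subtracting the fixed part leaves 5.177e+08 for the hydraulic press, i.e. 87.14 dB SPL.
Required insertion loss = 93 − 87.14 = 5.86 dB.

5.9 dB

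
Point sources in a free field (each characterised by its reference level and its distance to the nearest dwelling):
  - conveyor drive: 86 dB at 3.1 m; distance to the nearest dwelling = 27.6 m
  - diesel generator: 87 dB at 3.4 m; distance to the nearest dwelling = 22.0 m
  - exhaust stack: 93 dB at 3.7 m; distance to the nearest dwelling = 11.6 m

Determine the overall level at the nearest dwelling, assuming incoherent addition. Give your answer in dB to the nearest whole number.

Apply inverse-square spreading to bring every level to the receiver, then sum 10^(L/10).
conveyor drive: 86 − 20·log₁₀(27.6/3.1) = 86 − 18.99 = 67.01 dB.
diesel generator: 87 − 20·log₁₀(22.0/3.4) = 87 − 16.22 = 70.78 dB.
exhaust stack: 93 − 20·log₁₀(11.6/3.7) = 93 − 9.93 = 83.07 dB.
Σ 10^(L/10) = 2.200e+08 → L_total = 10·log₁₀(2.200e+08) = 83.42 dB.

83 dB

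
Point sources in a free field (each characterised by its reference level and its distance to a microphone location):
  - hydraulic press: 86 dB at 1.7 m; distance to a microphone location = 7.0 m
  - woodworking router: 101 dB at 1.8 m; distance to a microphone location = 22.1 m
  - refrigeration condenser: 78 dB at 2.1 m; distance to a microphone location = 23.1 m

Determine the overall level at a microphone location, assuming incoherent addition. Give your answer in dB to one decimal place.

Apply inverse-square spreading to bring every level to the receiver, then sum 10^(L/10).
hydraulic press: 86 − 20·log₁₀(7.0/1.7) = 86 − 12.29 = 73.71 dB.
woodworking router: 101 − 20·log₁₀(22.1/1.8) = 101 − 21.78 = 79.22 dB.
refrigeration condenser: 78 − 20·log₁₀(23.1/2.1) = 78 − 20.83 = 57.17 dB.
Σ 10^(L/10) = 1.075e+08 → L_total = 10·log₁₀(1.075e+08) = 80.31 dB.

80.3 dB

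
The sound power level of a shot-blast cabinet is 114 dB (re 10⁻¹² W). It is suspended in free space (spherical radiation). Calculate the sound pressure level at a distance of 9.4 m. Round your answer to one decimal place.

83.5 dB

The power spreads over a sphere of area 4π·r², so L_p = L_w − 10·log₁₀(4π·r²).
4π·r² = 1110 m², 10·log₁₀ of that is 30.455 dB.
L_p = 114 − 30.455 = 83.55 dB.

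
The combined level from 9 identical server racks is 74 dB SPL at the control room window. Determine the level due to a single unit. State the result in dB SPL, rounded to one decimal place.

For N identical incoherent sources L_total = L₁ + 10·log₁₀ N, so L₁ = 74 − 10·log₁₀(9) = 74 − 9.542.

64.5 dB SPL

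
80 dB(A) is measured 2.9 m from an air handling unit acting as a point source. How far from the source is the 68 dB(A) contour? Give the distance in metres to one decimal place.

Point-source spreading drops the level by 20·log₁₀(r₂/r₁); inverting, r₂/r₁ = 10^(ΔL/20).
r₂ = 2.9·10^((80−68)/20) = 2.9·10^(12.0/20) = 11.55 m.

11.5 m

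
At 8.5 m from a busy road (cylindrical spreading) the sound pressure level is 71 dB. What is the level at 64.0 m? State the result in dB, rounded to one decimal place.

Cylindrical spreading from a line source gives a 10·log₁₀(r₂/r₁) drop.
L₂ = 71 − 10·log₁₀(64.0/8.5) = 71 − 8.768 = 62.23 dB.

62.2 dB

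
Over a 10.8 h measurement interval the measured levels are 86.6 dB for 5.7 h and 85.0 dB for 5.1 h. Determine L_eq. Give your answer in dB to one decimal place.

85.9 dB

The energy average is taken in the linear domain: L_eq = 10·log₁₀[(Σ tᵢ·10^(Lᵢ/10))/T], T = 10.8 h.
Σ tᵢ·10^(Lᵢ/10) = 5.7·10^(86.6/10) + 5.1·10^(85.0/10) = 4.218e+09.
L_eq = 10·log₁₀(4.218e+09/10.8) = 85.92 dB.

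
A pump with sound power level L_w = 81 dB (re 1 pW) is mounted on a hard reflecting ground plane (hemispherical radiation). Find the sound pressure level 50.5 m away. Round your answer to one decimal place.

39.0 dB

Free-field hemispherical radiation: L_p = L_w − 10·log₁₀(2π·r²), r = 50.5 m.
2π·r² = 1.602e+04 m², 10·log₁₀ of that is 42.048 dB.
L_p = 81 − 42.048 = 38.95 dB.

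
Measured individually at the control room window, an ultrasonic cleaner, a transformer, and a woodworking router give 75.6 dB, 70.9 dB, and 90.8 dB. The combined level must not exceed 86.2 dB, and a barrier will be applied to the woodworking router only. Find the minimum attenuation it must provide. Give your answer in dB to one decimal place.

The untreated sources together contribute 10^(75.6/10) + 10^(70.9/10) = 4.861e+07, i.e. 76.87 dB.
The limit corresponds to 10^(86.2/10) = 4.169e+08; subtracting the fixed part leaves 3.683e+08 for the woodworking router, i.e. 85.66 dB.
Required insertion loss = 90.8 − 85.66 = 5.14 dB.

5.1 dB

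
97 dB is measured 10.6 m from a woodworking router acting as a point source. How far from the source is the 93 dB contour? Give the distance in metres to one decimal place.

16.8 m

For a point source L₁ − L₂ = 20·log₁₀(r₂/r₁), so r₂ = r₁·10^((L₁−L₂)/20).
r₂ = 10.6·10^((97−93)/20) = 10.6·10^(4.0/20) = 16.80 m.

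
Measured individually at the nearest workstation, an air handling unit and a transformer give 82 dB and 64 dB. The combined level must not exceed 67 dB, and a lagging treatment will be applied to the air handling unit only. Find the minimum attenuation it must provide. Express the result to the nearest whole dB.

18 dB

Fixed contribution from the other source: Σ 10^(L/10) = 10^(64/10) = 2.512e+06 (64.00 dB).
To meet 67 dB overall, the treated air handling unit may contribute at most 10^(67/10) − 2.512e+06 = 2.500e+06, i.e. 63.98 dB.
So the air handling unit must be reduced from 82 to 63.98 dB: IL = 18.02 dB.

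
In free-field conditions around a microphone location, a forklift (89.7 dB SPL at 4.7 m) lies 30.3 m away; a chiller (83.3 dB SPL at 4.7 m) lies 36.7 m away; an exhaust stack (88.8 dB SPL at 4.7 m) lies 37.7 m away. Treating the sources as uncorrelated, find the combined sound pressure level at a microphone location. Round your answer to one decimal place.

75.8 dB SPL

First find each source's level at the receiver (point-source: −20·log₁₀(r/r_ref)), then combine on an intensity basis.
forklift: 89.7 − 20·log₁₀(30.3/4.7) = 89.7 − 16.19 = 73.51 dB SPL.
chiller: 83.3 − 20·log₁₀(36.7/4.7) = 83.3 − 17.85 = 65.45 dB SPL.
exhaust stack: 88.8 − 20·log₁₀(37.7/4.7) = 88.8 − 18.08 = 70.72 dB SPL.
Σ 10^(L/10) = 3.775e+07 → L_total = 10·log₁₀(3.775e+07) = 75.77 dB SPL.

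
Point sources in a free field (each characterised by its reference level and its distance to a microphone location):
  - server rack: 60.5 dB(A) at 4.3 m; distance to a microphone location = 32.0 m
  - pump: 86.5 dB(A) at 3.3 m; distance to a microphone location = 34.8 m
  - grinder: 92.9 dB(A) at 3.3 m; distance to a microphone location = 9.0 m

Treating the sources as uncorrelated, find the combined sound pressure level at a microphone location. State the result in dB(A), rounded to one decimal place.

Propagate each source to the receiver with L = L_ref − 20·log₁₀(r/r_ref), then add intensities.
server rack: 60.5 − 20·log₁₀(32.0/4.3) = 60.5 − 17.43 = 43.07 dB(A).
pump: 86.5 − 20·log₁₀(34.8/3.3) = 86.5 − 20.46 = 66.04 dB(A).
grinder: 92.9 − 20·log₁₀(9.0/3.3) = 92.9 − 8.71 = 84.19 dB(A).
Σ 10^(L/10) = 2.662e+08 → L_total = 10·log₁₀(2.662e+08) = 84.25 dB(A).

84.3 dB(A)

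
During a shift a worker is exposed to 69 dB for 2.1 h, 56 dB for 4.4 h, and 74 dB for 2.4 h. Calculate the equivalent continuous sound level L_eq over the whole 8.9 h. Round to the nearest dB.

L_eq = 10·log₁₀[(1/T)·Σ tᵢ·10^(Lᵢ/10)] with T = 8.9 h.
Σ tᵢ·10^(Lᵢ/10) = 2.1·10^(69/10) + 4.4·10^(56/10) + 2.4·10^(74/10) = 7.872e+07.
L_eq = 10·log₁₀(7.872e+07/8.9) = 69.47 dB.

69 dB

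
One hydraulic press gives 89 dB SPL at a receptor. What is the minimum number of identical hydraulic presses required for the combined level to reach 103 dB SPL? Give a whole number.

26

Need L₁ + 10·log₁₀ N ≥ 103, i.e. log₁₀ N ≥ 1.40.
N ≥ 10^(14.0/10) = 25.119, so N = 26.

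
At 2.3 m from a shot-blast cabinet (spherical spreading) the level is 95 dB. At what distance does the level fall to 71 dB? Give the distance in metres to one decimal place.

The 24.0 dB drop corresponds to a distance ratio of 10^(24.0/20) for a point source.
r₂ = 2.3·10^((95−71)/20) = 2.3·10^(24.0/20) = 36.45 m.

36.5 m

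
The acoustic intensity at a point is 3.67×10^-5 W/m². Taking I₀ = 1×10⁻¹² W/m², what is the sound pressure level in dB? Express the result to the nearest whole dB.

76 dB

L = 10·log₁₀(I/I₀) = 10·log₁₀(3.67×10^-5/10⁻¹²) = 10·log₁₀(3.67×10^7).
L = 10·(0.5647 + 7) = 75.65 dB.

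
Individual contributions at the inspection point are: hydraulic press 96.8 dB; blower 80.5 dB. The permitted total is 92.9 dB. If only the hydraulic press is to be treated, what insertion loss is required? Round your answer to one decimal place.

Fixed contribution from the other source: Σ 10^(L/10) = 10^(80.5/10) = 1.122e+08 (80.50 dB).
The limit corresponds to 10^(92.9/10) = 1.950e+09; subtracting the fixed part leaves 1.838e+09 for the hydraulic press, i.e. 92.64 dB.
Required insertion loss = 96.8 − 92.64 = 4.16 dB.

4.2 dB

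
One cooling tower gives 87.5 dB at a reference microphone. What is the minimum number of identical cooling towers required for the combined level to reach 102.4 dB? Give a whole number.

N identical sources give L₁ + 10·log₁₀ N, so require 10·log₁₀ N ≥ 102.4 − 87.5 = 14.9 dB.
N ≥ 10^(14.9/10) = 30.903, so N = 31.

31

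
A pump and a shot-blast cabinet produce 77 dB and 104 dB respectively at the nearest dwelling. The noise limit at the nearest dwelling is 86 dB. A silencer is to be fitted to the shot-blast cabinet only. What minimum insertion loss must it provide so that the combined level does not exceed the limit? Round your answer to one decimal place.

The untreated sources together contribute 10^(77/10) = 5.012e+07, i.e. 77.00 dB.
To meet 86 dB overall, the treated shot-blast cabinet may contribute at most 10^(86/10) − 5.012e+07 = 3.480e+08, i.e. 85.42 dB.
Required insertion loss = 104 − 85.42 = 18.58 dB.

18.6 dB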